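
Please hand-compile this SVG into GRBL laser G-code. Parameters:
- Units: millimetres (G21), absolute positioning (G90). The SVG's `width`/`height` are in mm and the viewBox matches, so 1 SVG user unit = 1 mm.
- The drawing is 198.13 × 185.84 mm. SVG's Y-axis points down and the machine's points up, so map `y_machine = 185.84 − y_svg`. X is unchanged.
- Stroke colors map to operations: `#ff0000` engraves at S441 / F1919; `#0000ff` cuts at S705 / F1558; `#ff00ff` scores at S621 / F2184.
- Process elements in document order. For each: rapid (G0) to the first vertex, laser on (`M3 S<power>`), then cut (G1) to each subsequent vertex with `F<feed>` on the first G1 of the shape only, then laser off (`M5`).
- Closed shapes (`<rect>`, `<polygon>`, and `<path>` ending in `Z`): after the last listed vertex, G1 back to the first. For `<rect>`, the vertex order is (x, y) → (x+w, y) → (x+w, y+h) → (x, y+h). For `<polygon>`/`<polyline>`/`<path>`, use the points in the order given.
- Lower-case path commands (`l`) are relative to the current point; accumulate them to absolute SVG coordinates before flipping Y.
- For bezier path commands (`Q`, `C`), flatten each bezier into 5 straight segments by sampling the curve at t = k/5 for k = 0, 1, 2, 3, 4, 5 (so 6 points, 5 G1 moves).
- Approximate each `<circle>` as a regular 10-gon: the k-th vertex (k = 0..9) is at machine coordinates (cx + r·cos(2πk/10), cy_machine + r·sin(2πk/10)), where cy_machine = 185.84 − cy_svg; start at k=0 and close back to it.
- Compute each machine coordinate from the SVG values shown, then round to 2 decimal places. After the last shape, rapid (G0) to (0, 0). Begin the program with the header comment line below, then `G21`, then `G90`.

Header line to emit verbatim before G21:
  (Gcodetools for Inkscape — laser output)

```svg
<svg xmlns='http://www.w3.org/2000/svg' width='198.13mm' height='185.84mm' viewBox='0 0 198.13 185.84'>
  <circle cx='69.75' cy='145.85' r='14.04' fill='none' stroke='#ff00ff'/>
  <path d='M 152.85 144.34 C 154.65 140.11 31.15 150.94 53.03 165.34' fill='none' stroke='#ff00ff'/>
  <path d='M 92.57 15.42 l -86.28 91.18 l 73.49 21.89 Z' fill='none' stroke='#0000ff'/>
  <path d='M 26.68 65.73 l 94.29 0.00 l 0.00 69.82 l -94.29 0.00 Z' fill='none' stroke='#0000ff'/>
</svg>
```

(Gcodetools for Inkscape — laser output)
G21
G90
G0 X83.79 Y39.99
M3 S621
G1 X81.11 Y48.24 F2184
G1 X74.09 Y53.34
G1 X65.41 Y53.34
G1 X58.39 Y48.24
G1 X55.71 Y39.99
G1 X58.39 Y31.74
G1 X65.41 Y26.64
G1 X74.09 Y26.64
G1 X81.11 Y31.74
G1 X83.79 Y39.99
M5
G0 X152.85 Y41.50
M3 S621
G1 X141.06 Y42.32 F2184
G1 X112.19 Y40.08
G1 X79.23 Y35.33
G1 X55.18 Y28.62
G1 X53.03 Y20.50
M5
G0 X92.57 Y170.42
M3 S705
G1 X6.29 Y79.24 F1558
G1 X79.78 Y57.35
G1 X92.57 Y170.42
M5
G0 X26.68 Y120.11
M3 S705
G1 X120.97 Y120.11 F1558
G1 X120.97 Y50.29
G1 X26.68 Y50.29
G1 X26.68 Y120.11
M5
G0 X0.00 Y0.00

Since the viewBox matches the mm dimensions, user units are millimetres directly. The only transform is the Y-flip y_m = 185.84 − y_svg.

Shape 1 is a circle drawn with `<circle>`. Its stroke #ff00ff means score at S621, F2184. After flipping Y the toolpath is (83.79,39.99) → (81.11,48.24) → (74.09,53.34) → (65.41,53.34) → (58.39,48.24) → (55.71,39.99) → (58.39,31.74) → (65.41,26.64) → (74.09,26.64) → (81.11,31.74) → (83.79,39.99), returning to the start.

Shape 2 is a cubic bezier drawn with `<path>`. Its stroke #ff00ff means score at S621, F2184. After flipping Y the toolpath is (152.85,41.50) → (141.06,42.32) → (112.19,40.08) → (79.23,35.33) → (55.18,28.62) → (53.03,20.50).

Shape 3 is a closed polygon drawn with `<path>`. Its stroke #0000ff means cut at S705, F1558. After flipping Y the toolpath is (92.57,170.42) → (6.29,79.24) → (79.78,57.35) → (92.57,170.42), returning to the start.

Shape 4 is a rectangle drawn with `<path>`. Its stroke #0000ff means cut at S705, F1558. After flipping Y the toolpath is (26.68,120.11) → (120.97,120.11) → (120.97,50.29) → (26.68,50.29) → (26.68,120.11), returning to the start.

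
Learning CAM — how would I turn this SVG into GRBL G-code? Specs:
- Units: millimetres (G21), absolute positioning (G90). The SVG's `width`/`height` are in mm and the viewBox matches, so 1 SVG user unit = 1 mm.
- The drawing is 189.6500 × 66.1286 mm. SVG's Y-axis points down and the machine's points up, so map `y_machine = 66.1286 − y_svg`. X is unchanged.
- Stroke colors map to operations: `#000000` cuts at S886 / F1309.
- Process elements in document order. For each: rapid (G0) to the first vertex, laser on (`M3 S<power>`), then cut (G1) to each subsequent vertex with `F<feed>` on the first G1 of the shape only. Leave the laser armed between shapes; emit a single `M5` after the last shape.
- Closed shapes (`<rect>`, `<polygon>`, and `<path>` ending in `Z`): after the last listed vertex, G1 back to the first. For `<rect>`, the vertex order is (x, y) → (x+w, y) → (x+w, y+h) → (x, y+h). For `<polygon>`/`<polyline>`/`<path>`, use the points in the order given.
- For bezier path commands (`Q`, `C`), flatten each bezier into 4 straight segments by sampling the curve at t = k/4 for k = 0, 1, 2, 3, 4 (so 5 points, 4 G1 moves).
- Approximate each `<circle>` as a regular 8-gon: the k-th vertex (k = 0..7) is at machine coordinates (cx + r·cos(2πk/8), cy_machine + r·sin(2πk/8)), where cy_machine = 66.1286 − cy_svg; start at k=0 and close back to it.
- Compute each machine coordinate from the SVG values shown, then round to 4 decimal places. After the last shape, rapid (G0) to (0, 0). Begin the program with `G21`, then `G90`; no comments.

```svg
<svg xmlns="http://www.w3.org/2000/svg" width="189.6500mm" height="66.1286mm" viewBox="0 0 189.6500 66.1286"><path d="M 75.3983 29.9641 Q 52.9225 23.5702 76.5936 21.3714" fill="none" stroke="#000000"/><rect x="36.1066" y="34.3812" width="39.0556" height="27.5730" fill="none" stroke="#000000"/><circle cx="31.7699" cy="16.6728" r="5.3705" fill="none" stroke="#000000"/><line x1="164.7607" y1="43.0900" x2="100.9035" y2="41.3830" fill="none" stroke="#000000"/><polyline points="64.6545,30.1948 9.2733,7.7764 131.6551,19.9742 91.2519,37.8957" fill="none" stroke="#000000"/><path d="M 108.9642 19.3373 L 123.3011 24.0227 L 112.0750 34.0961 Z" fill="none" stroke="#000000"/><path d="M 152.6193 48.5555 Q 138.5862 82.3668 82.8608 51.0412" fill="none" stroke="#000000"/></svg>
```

G21
G90
G0 X75.3983 Y36.1645
M3 S886
G1 X67.0446 Y39.0993 F1309
G1 X64.4592 Y41.5096
G1 X67.6422 Y43.3956
G1 X76.5936 Y44.7572
G0 X36.1066 Y31.7474
M3 S886
G1 X75.1622 Y31.7474 F1309
G1 X75.1622 Y4.1744
G1 X36.1066 Y4.1744
G1 X36.1066 Y31.7474
G0 X37.1404 Y49.4558
M3 S886
G1 X35.5674 Y53.2533 F1309
G1 X31.7699 Y54.8263
G1 X27.9724 Y53.2533
G1 X26.3994 Y49.4558
G1 X27.9724 Y45.6583
G1 X31.7699 Y44.0853
G1 X35.5674 Y45.6583
G1 X37.1404 Y49.4558
G0 X164.7607 Y23.0386
M3 S886
G1 X100.9035 Y24.7456 F1309
G0 X64.6545 Y35.9338
M3 S886
G1 X9.2733 Y58.3522 F1309
G1 X131.6551 Y46.1544
G1 X91.2519 Y28.2329
G0 X108.9642 Y46.7913
M3 S886
G1 X123.3011 Y42.1059 F1309
G1 X112.0750 Y32.0325
G1 X108.9642 Y46.7913
G0 X152.6193 Y17.5731
M3 S886
G1 X142.9970 Y4.7385 F1309
G1 X128.1631 Y0.0460
G1 X108.1177 Y3.4957
G1 X82.8608 Y15.0874
M5
G0 X0.0000 Y0.0000

viewBox `0 0 189.6500 66.1286` with mm width/height → 1 unit = 1 mm. Flip: y_m = 66.1286 − y_svg.

**Shape 1** — `<path>` quadratic bezier, stroke `#000000` → cut (S886, F1309). Control points (SVG): P0=(75.3983,29.9641), P1=(52.9225,23.5702), P2=(76.5936,21.3714); sampled at t=k/4. Machine vertices: (75.3983,36.1645) → (67.0446,39.0993) → (64.4592,41.5096) → (67.6422,43.3956) → (76.5936,44.7572). Open path.

**Shape 2** — `<rect>` rectangle, stroke `#000000` → cut (S886, F1309). Machine vertices: (36.1066,31.7474) → (75.1622,31.7474) → (75.1622,4.1744) → (36.1066,4.1744) → (36.1066,31.7474). Closed: final G1 returns to the first vertex.

**Shape 3** — `<circle>` circle, stroke `#000000` → cut (S886, F1309). Machine vertices: (37.1404,49.4558) → (35.5674,53.2533) → (31.7699,54.8263) → (27.9724,53.2533) → (26.3994,49.4558) → (27.9724,45.6583) → (31.7699,44.0853) → (35.5674,45.6583) → (37.1404,49.4558). Closed: final G1 returns to the first vertex.

**Shape 4** — `<line>` line segment, stroke `#000000` → cut (S886, F1309). Machine vertices: (164.7607,23.0386) → (100.9035,24.7456). Open path.

**Shape 5** — `<polyline>` open polyline, stroke `#000000` → cut (S886, F1309). Machine vertices: (64.6545,35.9338) → (9.2733,58.3522) → (131.6551,46.1544) → (91.2519,28.2329). Open path.

**Shape 6** — `<path>` regular polygon, stroke `#000000` → cut (S886, F1309). Machine vertices: (108.9642,46.7913) → (123.3011,42.1059) → (112.0750,32.0325) → (108.9642,46.7913). Closed: final G1 returns to the first vertex.

**Shape 7** — `<path>` quadratic bezier, stroke `#000000` → cut (S886, F1309). Control points (SVG): P0=(152.6193,48.5555), P1=(138.5862,82.3668), P2=(82.8608,51.0412); sampled at t=k/4. Machine vertices: (152.6193,17.5731) → (142.9970,4.7385) → (128.1631,0.0460) → (108.1177,3.4957) → (82.8608,15.0874). Open path.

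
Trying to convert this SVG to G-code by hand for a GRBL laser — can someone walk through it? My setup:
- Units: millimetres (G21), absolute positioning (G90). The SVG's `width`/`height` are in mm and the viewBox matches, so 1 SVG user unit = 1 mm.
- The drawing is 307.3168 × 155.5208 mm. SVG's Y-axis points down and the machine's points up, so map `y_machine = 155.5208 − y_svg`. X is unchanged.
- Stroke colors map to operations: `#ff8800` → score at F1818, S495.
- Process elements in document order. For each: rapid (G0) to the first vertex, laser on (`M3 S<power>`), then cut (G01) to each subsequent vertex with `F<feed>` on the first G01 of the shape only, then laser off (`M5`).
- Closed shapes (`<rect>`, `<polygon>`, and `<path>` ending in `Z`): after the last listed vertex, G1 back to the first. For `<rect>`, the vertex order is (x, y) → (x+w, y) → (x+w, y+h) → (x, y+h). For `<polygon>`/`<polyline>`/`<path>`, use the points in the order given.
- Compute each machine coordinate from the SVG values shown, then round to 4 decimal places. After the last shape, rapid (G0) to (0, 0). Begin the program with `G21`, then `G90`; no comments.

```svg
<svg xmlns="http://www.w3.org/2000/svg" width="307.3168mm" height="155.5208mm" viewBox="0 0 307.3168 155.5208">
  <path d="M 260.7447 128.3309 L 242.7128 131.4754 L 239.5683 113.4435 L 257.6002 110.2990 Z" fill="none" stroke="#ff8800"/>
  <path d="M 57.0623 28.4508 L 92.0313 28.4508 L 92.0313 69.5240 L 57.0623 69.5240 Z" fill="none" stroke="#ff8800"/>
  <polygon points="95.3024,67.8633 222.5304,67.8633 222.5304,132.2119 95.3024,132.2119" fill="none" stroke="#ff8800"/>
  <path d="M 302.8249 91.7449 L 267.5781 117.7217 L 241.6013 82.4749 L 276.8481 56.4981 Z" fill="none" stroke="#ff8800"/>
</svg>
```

Since the viewBox matches the mm dimensions, user units are millimetres directly. The only transform is the Y-flip y_m = 155.5208 − y_svg.

Shape 1 is a regular polygon drawn with `<path>`. Its stroke #ff8800 means score at S495, F1818. After flipping Y the toolpath is (260.7447,27.1899) → (242.7128,24.0454) → (239.5683,42.0773) → (257.6002,45.2218) → (260.7447,27.1899), returning to the start.

Shape 2 is a rectangle drawn with `<path>`. Its stroke #ff8800 means score at S495, F1818. After flipping Y the toolpath is (57.0623,127.0700) → (92.0313,127.0700) → (92.0313,85.9968) → (57.0623,85.9968) → (57.0623,127.0700), returning to the start.

Shape 3 is a rectangle drawn with `<polygon>`. Its stroke #ff8800 means score at S495, F1818. After flipping Y the toolpath is (95.3024,87.6575) → (222.5304,87.6575) → (222.5304,23.3089) → (95.3024,23.3089) → (95.3024,87.6575), returning to the start.

Shape 4 is a regular polygon drawn with `<path>`. Its stroke #ff8800 means score at S495, F1818. After flipping Y the toolpath is (302.8249,63.7759) → (267.5781,37.7991) → (241.6013,73.0459) → (276.8481,99.0227) → (302.8249,63.7759), returning to the start.

G21
G90
G0 X260.7447 Y27.1899
M3 S495
G01 X242.7128 Y24.0454 F1818
G01 X239.5683 Y42.0773
G01 X257.6002 Y45.2218
G01 X260.7447 Y27.1899
M5
G0 X57.0623 Y127.0700
M3 S495
G01 X92.0313 Y127.0700 F1818
G01 X92.0313 Y85.9968
G01 X57.0623 Y85.9968
G01 X57.0623 Y127.0700
M5
G0 X95.3024 Y87.6575
M3 S495
G01 X222.5304 Y87.6575 F1818
G01 X222.5304 Y23.3089
G01 X95.3024 Y23.3089
G01 X95.3024 Y87.6575
M5
G0 X302.8249 Y63.7759
M3 S495
G01 X267.5781 Y37.7991 F1818
G01 X241.6013 Y73.0459
G01 X276.8481 Y99.0227
G01 X302.8249 Y63.7759
M5
G0 X0.0000 Y0.0000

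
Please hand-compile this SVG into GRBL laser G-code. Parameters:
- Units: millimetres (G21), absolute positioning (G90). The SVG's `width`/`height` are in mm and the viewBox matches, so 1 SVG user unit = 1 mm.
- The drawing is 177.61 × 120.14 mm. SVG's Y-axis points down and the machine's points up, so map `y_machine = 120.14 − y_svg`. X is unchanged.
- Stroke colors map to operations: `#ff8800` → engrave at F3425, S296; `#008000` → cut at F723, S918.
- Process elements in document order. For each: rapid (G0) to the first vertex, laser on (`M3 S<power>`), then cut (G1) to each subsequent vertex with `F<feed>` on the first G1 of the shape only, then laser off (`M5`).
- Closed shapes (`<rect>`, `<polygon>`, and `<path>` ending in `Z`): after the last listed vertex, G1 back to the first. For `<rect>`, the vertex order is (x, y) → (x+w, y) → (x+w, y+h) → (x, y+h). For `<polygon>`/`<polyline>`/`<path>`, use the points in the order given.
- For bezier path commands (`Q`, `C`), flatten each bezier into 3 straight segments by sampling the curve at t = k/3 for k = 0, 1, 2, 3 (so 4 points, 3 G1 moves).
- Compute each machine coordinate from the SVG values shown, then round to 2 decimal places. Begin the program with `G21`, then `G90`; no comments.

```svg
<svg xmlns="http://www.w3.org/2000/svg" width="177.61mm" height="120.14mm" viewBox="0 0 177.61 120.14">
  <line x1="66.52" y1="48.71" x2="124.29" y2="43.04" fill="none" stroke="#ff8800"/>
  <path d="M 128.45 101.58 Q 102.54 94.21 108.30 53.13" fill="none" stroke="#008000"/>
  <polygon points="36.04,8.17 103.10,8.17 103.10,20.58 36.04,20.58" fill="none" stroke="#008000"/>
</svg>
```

G21
G90
G0 X66.52 Y71.43
M3 S296
G1 X124.29 Y77.10 F3425
M5
G0 X128.45 Y18.56
M3 S918
G1 X114.70 Y27.22 F723
G1 X107.98 Y43.37
G1 X108.30 Y67.01
M5
G0 X36.04 Y111.97
M3 S918
G1 X103.10 Y111.97 F723
G1 X103.10 Y99.56
G1 X36.04 Y99.56
G1 X36.04 Y111.97
M5

1 u = 1 mm; y_m = 120.14 − y.

[1] `<line>` line segment, #ff8800→engrave S296 F3425: (66.52,71.43) → (124.29,77.10)

[2] `<path>` quadratic bezier, #008000→cut S918 F723: (128.45,18.56) → (114.70,27.22) → (107.98,43.37) → (108.30,67.01)

[3] `<polygon>` rectangle, #008000→cut S918 F723: (36.04,111.97) → (103.10,111.97) → (103.10,99.56) → (36.04,99.56) → (36.04,111.97) (closed)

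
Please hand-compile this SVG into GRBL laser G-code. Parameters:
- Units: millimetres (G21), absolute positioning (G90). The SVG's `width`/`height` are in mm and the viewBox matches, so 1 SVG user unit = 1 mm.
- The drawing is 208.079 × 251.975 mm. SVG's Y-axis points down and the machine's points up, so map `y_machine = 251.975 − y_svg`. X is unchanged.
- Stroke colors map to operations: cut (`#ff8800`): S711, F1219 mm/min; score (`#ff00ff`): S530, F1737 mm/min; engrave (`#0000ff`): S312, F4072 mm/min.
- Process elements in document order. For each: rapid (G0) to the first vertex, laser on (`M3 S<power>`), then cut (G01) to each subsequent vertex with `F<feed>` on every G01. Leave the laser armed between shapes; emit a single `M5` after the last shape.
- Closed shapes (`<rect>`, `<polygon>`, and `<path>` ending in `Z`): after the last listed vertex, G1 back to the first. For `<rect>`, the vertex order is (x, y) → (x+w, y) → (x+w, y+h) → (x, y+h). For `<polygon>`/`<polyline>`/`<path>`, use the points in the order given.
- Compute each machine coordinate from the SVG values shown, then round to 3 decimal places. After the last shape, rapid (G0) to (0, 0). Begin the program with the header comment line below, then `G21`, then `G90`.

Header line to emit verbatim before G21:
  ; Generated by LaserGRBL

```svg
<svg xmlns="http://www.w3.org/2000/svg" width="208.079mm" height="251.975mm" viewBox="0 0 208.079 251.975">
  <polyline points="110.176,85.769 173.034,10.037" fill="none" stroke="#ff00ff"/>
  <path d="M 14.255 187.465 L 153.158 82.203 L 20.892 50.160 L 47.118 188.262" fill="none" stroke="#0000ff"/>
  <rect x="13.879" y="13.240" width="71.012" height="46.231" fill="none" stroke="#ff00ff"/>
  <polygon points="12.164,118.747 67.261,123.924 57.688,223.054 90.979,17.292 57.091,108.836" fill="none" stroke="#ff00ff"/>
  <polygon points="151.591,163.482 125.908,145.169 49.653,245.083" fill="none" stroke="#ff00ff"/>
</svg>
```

; Generated by LaserGRBL
G21
G90
G0 X110.176 Y166.206
M3 S530
G01 X173.034 Y241.938 F1737
G0 X14.255 Y64.510
M3 S312
G01 X153.158 Y169.772 F4072
G01 X20.892 Y201.815 F4072
G01 X47.118 Y63.713 F4072
G0 X13.879 Y238.735
M3 S530
G01 X84.891 Y238.735 F1737
G01 X84.891 Y192.504 F1737
G01 X13.879 Y192.504 F1737
G01 X13.879 Y238.735 F1737
G0 X12.164 Y133.228
M3 S530
G01 X67.261 Y128.051 F1737
G01 X57.688 Y28.921 F1737
G01 X90.979 Y234.683 F1737
G01 X57.091 Y143.139 F1737
G01 X12.164 Y133.228 F1737
G0 X151.591 Y88.493
M3 S530
G01 X125.908 Y106.806 F1737
G01 X49.653 Y6.892 F1737
G01 X151.591 Y88.493 F1737
M5
G0 X0.000 Y0.000

Since the viewBox matches the mm dimensions, user units are millimetres directly. The only transform is the Y-flip y_m = 251.975 − y_svg.

Shape 1 is a line segment drawn with `<polyline>`. Its stroke #ff00ff means score at S530, F1737. After flipping Y the toolpath is (110.176,166.206) → (173.034,241.938).

Shape 2 is a open polyline drawn with `<path>`. Its stroke #0000ff means engrave at S312, F4072. After flipping Y the toolpath is (14.255,64.510) → (153.158,169.772) → (20.892,201.815) → (47.118,63.713).

Shape 3 is a rectangle drawn with `<rect>`. Its stroke #ff00ff means score at S530, F1737. After flipping Y the toolpath is (13.879,238.735) → (84.891,238.735) → (84.891,192.504) → (13.879,192.504) → (13.879,238.735), returning to the start.

Shape 4 is a closed polygon drawn with `<polygon>`. Its stroke #ff00ff means score at S530, F1737. After flipping Y the toolpath is (12.164,133.228) → (67.261,128.051) → (57.688,28.921) → (90.979,234.683) → (57.091,143.139) → (12.164,133.228), returning to the start.

Shape 5 is a closed polygon drawn with `<polygon>`. Its stroke #ff00ff means score at S530, F1737. After flipping Y the toolpath is (151.591,88.493) → (125.908,106.806) → (49.653,6.892) → (151.591,88.493), returning to the start.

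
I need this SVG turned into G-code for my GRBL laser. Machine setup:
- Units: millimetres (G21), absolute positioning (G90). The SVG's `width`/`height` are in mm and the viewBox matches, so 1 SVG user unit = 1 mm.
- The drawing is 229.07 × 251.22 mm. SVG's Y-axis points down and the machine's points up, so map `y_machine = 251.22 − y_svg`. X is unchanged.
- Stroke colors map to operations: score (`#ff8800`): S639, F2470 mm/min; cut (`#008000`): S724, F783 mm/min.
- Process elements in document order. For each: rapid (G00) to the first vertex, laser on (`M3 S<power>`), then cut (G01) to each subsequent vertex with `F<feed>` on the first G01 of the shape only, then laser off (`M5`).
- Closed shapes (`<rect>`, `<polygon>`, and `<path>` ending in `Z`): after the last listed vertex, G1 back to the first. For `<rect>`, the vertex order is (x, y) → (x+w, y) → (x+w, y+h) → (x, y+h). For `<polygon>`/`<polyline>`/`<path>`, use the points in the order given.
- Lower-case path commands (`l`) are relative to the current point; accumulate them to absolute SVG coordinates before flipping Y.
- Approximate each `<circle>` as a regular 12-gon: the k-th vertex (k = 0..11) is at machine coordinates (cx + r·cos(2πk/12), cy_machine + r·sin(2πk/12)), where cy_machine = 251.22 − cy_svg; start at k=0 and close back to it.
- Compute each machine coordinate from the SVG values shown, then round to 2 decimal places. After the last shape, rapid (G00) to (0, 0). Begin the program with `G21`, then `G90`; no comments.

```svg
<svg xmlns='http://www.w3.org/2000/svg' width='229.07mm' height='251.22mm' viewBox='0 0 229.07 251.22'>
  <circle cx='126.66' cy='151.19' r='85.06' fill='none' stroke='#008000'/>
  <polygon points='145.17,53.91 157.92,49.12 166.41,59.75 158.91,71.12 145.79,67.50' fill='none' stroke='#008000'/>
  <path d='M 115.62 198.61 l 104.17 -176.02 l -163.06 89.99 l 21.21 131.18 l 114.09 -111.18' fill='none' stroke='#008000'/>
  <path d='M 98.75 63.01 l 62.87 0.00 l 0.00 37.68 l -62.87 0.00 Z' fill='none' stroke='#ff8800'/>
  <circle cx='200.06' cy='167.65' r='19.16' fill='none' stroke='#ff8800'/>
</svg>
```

viewBox `0 0 229.07 251.22` with mm width/height → 1 unit = 1 mm. Flip: y_m = 251.22 − y_svg.

**Shape 1** — `<circle>` circle, stroke `#008000` → cut (S724, F783). Machine vertices: (211.72,100.03) → (200.32,142.56) → (169.19,173.69) → (126.66,185.09) → (84.13,173.69) → (53.00,142.56) → (41.60,100.03) → (53.00,57.50) → (84.13,26.37) → (126.66,14.97) → (169.19,26.37) → (200.32,57.50) → (211.72,100.03). Closed: final G1 returns to the first vertex.

**Shape 2** — `<polygon>` regular polygon, stroke `#008000` → cut (S724, F783). Machine vertices: (145.17,197.31) → (157.92,202.10) → (166.41,191.47) → (158.91,180.10) → (145.79,183.72) → (145.17,197.31). Closed: final G1 returns to the first vertex.

**Shape 3** — `<path>` open polyline, stroke `#008000` → cut (S724, F783). Machine vertices: (115.62,52.61) → (219.79,228.63) → (56.73,138.64) → (77.94,7.46) → (192.03,118.64). Open path.

**Shape 4** — `<path>` rectangle, stroke `#ff8800` → score (S639, F2470). Machine vertices: (98.75,188.21) → (161.62,188.21) → (161.62,150.53) → (98.75,150.53) → (98.75,188.21). Closed: final G1 returns to the first vertex.

**Shape 5** — `<circle>` circle, stroke `#ff8800` → score (S639, F2470). Machine vertices: (219.22,83.57) → (216.65,93.15) → (209.64,100.16) → (200.06,102.73) → (190.48,100.16) → (183.47,93.15) → (180.90,83.57) → (183.47,73.99) → (190.48,66.98) → (200.06,64.41) → (209.64,66.98) → (216.65,73.99) → (219.22,83.57). Closed: final G1 returns to the first vertex.

G21
G90
G00 X211.72 Y100.03
M3 S724
G01 X200.32 Y142.56 F783
G01 X169.19 Y173.69
G01 X126.66 Y185.09
G01 X84.13 Y173.69
G01 X53.00 Y142.56
G01 X41.60 Y100.03
G01 X53.00 Y57.50
G01 X84.13 Y26.37
G01 X126.66 Y14.97
G01 X169.19 Y26.37
G01 X200.32 Y57.50
G01 X211.72 Y100.03
M5
G00 X145.17 Y197.31
M3 S724
G01 X157.92 Y202.10 F783
G01 X166.41 Y191.47
G01 X158.91 Y180.10
G01 X145.79 Y183.72
G01 X145.17 Y197.31
M5
G00 X115.62 Y52.61
M3 S724
G01 X219.79 Y228.63 F783
G01 X56.73 Y138.64
G01 X77.94 Y7.46
G01 X192.03 Y118.64
M5
G00 X98.75 Y188.21
M3 S639
G01 X161.62 Y188.21 F2470
G01 X161.62 Y150.53
G01 X98.75 Y150.53
G01 X98.75 Y188.21
M5
G00 X219.22 Y83.57
M3 S639
G01 X216.65 Y93.15 F2470
G01 X209.64 Y100.16
G01 X200.06 Y102.73
G01 X190.48 Y100.16
G01 X183.47 Y93.15
G01 X180.90 Y83.57
G01 X183.47 Y73.99
G01 X190.48 Y66.98
G01 X200.06 Y64.41
G01 X209.64 Y66.98
G01 X216.65 Y73.99
G01 X219.22 Y83.57
M5
G00 X0.00 Y0.00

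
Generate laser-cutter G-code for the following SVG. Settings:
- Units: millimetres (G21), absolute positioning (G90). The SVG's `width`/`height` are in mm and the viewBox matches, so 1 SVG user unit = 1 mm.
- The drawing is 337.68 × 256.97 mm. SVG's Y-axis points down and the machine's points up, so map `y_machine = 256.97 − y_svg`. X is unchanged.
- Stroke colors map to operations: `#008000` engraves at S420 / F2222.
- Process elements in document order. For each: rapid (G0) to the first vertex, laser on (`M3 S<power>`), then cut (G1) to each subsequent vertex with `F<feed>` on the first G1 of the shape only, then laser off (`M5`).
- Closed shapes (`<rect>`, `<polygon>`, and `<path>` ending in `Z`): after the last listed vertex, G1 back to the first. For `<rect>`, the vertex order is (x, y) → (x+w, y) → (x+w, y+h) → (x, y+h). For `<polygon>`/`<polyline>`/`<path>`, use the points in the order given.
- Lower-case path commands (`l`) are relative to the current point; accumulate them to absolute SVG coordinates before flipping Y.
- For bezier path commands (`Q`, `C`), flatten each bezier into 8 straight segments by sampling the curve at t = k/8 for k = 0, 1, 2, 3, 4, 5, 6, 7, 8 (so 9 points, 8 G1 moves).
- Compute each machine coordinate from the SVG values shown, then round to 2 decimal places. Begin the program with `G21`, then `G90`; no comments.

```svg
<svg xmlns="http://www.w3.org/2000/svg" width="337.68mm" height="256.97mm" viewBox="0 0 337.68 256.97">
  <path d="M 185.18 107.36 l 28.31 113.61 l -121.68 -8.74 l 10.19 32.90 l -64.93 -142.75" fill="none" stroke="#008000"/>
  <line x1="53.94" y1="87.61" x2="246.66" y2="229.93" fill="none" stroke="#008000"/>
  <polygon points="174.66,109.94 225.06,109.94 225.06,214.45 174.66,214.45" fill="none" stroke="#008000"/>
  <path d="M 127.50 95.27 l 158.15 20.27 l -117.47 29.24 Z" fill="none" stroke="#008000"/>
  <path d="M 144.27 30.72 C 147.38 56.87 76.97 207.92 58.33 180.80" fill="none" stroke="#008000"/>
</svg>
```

G21
G90
G0 X185.18 Y149.61
M3 S420
G1 X213.49 Y36.00 F2222
G1 X91.81 Y44.74
G1 X102.00 Y11.84
G1 X37.07 Y154.59
M5
G0 X53.94 Y169.36
M3 S420
G1 X246.66 Y27.04 F2222
M5
G0 X174.66 Y147.03
M3 S420
G1 X225.06 Y147.03 F2222
G1 X225.06 Y42.52
G1 X174.66 Y42.52
G1 X174.66 Y147.03
M5
G0 X127.50 Y161.70
M3 S420
G1 X285.65 Y141.43 F2222
G1 X168.18 Y112.19
G1 X127.50 Y161.70
M5
G0 X144.27 Y226.25
M3 S420
G1 X142.23 Y211.18 F2222
G1 X134.78 Y187.95
G1 X123.36 Y160.12
G1 X109.46 Y131.23
G1 X94.53 Y104.84
G1 X80.06 Y84.50
G1 X67.50 Y73.76
G1 X58.33 Y76.17
M5

viewBox `0 0 337.68 256.97` with mm width/height → 1 unit = 1 mm. Flip: y_m = 256.97 − y_svg.

**Shape 1** — `<path>` open polyline, stroke `#008000` → engrave (S420, F2222). Machine vertices: (185.18,149.61) → (213.49,36.00) → (91.81,44.74) → (102.00,11.84) → (37.07,154.59). Open path.

**Shape 2** — `<line>` line segment, stroke `#008000` → engrave (S420, F2222). Machine vertices: (53.94,169.36) → (246.66,27.04). Open path.

**Shape 3** — `<polygon>` rectangle, stroke `#008000` → engrave (S420, F2222). Machine vertices: (174.66,147.03) → (225.06,147.03) → (225.06,42.52) → (174.66,42.52) → (174.66,147.03). Closed: final G1 returns to the first vertex.

**Shape 4** — `<path>` closed polygon, stroke `#008000` → engrave (S420, F2222). Machine vertices: (127.50,161.70) → (285.65,141.43) → (168.18,112.19) → (127.50,161.70). Closed: final G1 returns to the first vertex.

**Shape 5** — `<path>` cubic bezier, stroke `#008000` → engrave (S420, F2222). Control points (SVG): P0=(144.27,30.72), P1=(147.38,56.87), P2=(76.97,207.92), P3=(58.33,180.80); sampled at t=k/8. Machine vertices: (144.27,226.25) → (142.23,211.18) → (134.78,187.95) → (123.36,160.12) → (109.46,131.23) → (94.53,104.84) → (80.06,84.50) → (67.50,73.76) → (58.33,76.17). Open path.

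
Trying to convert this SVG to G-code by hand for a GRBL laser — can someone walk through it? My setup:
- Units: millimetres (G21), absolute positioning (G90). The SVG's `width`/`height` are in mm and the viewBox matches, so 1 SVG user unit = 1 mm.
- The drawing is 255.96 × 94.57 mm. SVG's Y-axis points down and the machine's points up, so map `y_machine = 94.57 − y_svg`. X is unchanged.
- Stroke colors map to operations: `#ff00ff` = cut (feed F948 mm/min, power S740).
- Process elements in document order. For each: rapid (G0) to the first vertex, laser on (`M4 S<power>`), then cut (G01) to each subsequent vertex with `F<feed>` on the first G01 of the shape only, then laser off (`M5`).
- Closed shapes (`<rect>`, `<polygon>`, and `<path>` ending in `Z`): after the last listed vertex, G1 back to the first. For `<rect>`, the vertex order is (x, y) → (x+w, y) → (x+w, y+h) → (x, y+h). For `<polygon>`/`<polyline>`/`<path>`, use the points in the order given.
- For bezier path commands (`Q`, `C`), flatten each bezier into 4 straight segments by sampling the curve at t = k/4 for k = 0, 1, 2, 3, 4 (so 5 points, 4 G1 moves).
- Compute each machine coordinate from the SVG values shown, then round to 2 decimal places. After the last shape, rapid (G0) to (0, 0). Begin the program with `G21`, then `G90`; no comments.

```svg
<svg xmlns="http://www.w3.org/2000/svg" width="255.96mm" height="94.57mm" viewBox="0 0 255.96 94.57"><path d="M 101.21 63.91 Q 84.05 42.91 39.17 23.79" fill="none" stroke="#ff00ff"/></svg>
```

G21
G90
G0 X101.21 Y30.66
M4 S740
G01 X90.90 Y41.04 F948
G01 X77.12 Y51.19
G01 X59.88 Y61.10
G01 X39.17 Y70.78
M5
G0 X0.00 Y0.00

viewBox `0 0 255.96 94.57` with mm width/height → 1 unit = 1 mm. Flip: y_m = 94.57 − y_svg.

**Shape 1** — `<path>` quadratic bezier, stroke `#ff00ff` → cut (S740, F948). Control points (SVG): P0=(101.21,63.91), P1=(84.05,42.91), P2=(39.17,23.79); sampled at t=k/4. Machine vertices: (101.21,30.66) → (90.90,41.04) → (77.12,51.19) → (59.88,61.10) → (39.17,70.78). Open path.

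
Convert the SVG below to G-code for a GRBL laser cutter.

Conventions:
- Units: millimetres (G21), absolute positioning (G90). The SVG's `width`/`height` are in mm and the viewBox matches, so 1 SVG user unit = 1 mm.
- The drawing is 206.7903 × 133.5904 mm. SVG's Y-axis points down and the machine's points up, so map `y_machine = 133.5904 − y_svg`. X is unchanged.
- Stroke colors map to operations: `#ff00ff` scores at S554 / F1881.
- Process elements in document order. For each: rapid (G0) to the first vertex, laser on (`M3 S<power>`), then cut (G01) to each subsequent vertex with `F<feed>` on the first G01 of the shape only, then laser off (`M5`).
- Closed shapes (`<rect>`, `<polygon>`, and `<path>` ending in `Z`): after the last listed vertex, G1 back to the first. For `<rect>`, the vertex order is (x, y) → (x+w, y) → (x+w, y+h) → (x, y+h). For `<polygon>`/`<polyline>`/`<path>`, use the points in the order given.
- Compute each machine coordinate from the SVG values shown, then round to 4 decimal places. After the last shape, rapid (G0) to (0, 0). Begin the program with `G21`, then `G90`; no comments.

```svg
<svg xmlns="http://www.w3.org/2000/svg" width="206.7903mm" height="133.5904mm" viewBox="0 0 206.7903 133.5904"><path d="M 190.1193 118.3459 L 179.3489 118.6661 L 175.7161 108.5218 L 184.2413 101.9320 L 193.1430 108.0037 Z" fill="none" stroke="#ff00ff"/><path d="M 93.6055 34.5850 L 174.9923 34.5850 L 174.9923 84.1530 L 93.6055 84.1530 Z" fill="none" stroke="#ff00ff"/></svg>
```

G21
G90
G0 X190.1193 Y15.2445
M3 S554
G01 X179.3489 Y14.9243 F1881
G01 X175.7161 Y25.0686
G01 X184.2413 Y31.6584
G01 X193.1430 Y25.5867
G01 X190.1193 Y15.2445
M5
G0 X93.6055 Y99.0054
M3 S554
G01 X174.9923 Y99.0054 F1881
G01 X174.9923 Y49.4374
G01 X93.6055 Y49.4374
G01 X93.6055 Y99.0054
M5
G0 X0.0000 Y0.0000

1 u = 1 mm; y_m = 133.5904 − y.

[1] `<path>` regular polygon, #ff00ff→score S554 F1881: (190.1193,15.2445) → (179.3489,14.9243) → (175.7161,25.0686) → (184.2413,31.6584) → (193.1430,25.5867) → (190.1193,15.2445) (closed)

[2] `<path>` rectangle, #ff00ff→score S554 F1881: (93.6055,99.0054) → (174.9923,99.0054) → (174.9923,49.4374) → (93.6055,49.4374) → (93.6055,99.0054) (closed)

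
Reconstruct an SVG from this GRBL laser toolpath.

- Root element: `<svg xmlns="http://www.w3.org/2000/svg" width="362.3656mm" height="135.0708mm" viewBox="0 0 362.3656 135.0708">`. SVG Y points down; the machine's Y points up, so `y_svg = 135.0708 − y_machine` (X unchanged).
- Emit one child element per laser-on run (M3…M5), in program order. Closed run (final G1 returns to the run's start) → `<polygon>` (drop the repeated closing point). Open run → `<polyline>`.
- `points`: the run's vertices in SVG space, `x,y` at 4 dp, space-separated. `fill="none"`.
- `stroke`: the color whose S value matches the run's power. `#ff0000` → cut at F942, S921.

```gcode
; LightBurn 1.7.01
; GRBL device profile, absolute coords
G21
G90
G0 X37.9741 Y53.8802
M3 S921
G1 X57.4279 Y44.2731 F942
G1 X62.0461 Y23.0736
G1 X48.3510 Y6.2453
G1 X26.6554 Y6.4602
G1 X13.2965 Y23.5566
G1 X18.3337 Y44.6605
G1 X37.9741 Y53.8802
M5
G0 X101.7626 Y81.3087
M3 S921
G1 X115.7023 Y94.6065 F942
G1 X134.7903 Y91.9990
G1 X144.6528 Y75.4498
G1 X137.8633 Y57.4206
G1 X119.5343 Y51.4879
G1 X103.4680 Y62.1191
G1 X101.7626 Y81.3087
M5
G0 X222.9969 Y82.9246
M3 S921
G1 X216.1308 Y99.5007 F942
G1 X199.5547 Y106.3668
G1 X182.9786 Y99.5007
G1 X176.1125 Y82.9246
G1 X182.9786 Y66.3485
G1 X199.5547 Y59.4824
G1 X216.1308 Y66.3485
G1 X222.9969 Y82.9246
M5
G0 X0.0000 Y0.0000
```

<svg xmlns="http://www.w3.org/2000/svg" width="362.3656mm" height="135.0708mm" viewBox="0 0 362.3656 135.0708">
  <polygon points="37.9741,81.1906 57.4279,90.7977 62.0461,111.9972 48.3510,128.8255 26.6554,128.6106 13.2965,111.5142 18.3337,90.4103" fill="none" stroke="#ff0000"/>
  <polygon points="101.7626,53.7621 115.7023,40.4643 134.7903,43.0718 144.6528,59.6210 137.8633,77.6502 119.5343,83.5829 103.4680,72.9517" fill="none" stroke="#ff0000"/>
  <polygon points="222.9969,52.1462 216.1308,35.5701 199.5547,28.7040 182.9786,35.5701 176.1125,52.1462 182.9786,68.7223 199.5547,75.5884 216.1308,68.7223" fill="none" stroke="#ff0000"/>
</svg>

Each laser-on run becomes one SVG element. Flip Y back into SVG space with y_svg = 135.0708 − y_machine. Every run uses S921, so all elements get stroke `#ff0000` (cut).

Run 1: The run returns to its start, so emit a `<polygon>` with points (Y-flipped): 37.9741,81.1906 57.4279,90.7977 62.0461,111.9972 48.3510,128.8255 26.6554,128.6106 13.2965,111.5142 18.3337,90.4103.

Run 2: The run returns to its start, so emit a `<polygon>` with points (Y-flipped): 101.7626,53.7621 115.7023,40.4643 134.7903,43.0718 144.6528,59.6210 137.8633,77.6502 119.5343,83.5829 103.4680,72.9517.

Run 3: The run returns to its start, so emit a `<polygon>` with points (Y-flipped): 222.9969,52.1462 216.1308,35.5701 199.5547,28.7040 182.9786,35.5701 176.1125,52.1462 182.9786,68.7223 199.5547,75.5884 216.1308,68.7223.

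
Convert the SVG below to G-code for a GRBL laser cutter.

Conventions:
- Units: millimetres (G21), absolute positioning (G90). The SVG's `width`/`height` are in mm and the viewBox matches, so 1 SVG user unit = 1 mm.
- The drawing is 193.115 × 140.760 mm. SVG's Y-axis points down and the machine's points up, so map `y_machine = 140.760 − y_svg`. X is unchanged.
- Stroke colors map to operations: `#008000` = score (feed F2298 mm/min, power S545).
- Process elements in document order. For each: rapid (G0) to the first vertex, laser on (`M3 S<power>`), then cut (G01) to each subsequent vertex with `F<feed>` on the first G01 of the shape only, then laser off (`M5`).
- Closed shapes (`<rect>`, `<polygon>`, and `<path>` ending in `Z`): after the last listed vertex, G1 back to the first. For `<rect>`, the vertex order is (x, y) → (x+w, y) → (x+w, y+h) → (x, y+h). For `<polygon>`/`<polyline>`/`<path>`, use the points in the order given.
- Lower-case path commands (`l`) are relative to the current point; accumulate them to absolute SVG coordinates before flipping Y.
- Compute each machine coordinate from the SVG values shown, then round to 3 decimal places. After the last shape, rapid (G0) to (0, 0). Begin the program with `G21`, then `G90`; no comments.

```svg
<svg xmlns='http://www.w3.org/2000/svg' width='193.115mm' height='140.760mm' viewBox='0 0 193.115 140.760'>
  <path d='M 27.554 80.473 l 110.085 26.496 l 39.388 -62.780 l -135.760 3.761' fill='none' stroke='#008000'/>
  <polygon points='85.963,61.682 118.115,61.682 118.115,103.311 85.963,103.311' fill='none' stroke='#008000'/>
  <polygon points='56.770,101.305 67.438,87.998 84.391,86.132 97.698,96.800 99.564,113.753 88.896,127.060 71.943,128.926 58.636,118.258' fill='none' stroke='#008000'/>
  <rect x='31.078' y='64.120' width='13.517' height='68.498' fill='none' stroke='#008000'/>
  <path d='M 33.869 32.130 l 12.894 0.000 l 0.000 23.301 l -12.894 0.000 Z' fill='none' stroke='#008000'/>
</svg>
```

1 u = 1 mm; y_m = 140.760 − y.

[1] `<path>` open polyline, #008000→score S545 F2298: (27.554,60.287) → (137.639,33.791) → (177.027,96.571) → (41.267,92.810)

[2] `<polygon>` rectangle, #008000→score S545 F2298: (85.963,79.078) → (118.115,79.078) → (118.115,37.449) → (85.963,37.449) → (85.963,79.078) (closed)

[3] `<polygon>` regular polygon, #008000→score S545 F2298: (56.770,39.455) → (67.438,52.762) → (84.391,54.628) → (97.698,43.960) → (99.564,27.007) → (88.896,13.700) → (71.943,11.834) → (58.636,22.502) → (56.770,39.455) (closed)

[4] `<rect>` rectangle, #008000→score S545 F2298: (31.078,76.640) → (44.595,76.640) → (44.595,8.142) → (31.078,8.142) → (31.078,76.640) (closed)

[5] `<path>` rectangle, #008000→score S545 F2298: (33.869,108.630) → (46.763,108.630) → (46.763,85.329) → (33.869,85.329) → (33.869,108.630) (closed)

G21
G90
G0 X27.554 Y60.287
M3 S545
G01 X137.639 Y33.791 F2298
G01 X177.027 Y96.571
G01 X41.267 Y92.810
M5
G0 X85.963 Y79.078
M3 S545
G01 X118.115 Y79.078 F2298
G01 X118.115 Y37.449
G01 X85.963 Y37.449
G01 X85.963 Y79.078
M5
G0 X56.770 Y39.455
M3 S545
G01 X67.438 Y52.762 F2298
G01 X84.391 Y54.628
G01 X97.698 Y43.960
G01 X99.564 Y27.007
G01 X88.896 Y13.700
G01 X71.943 Y11.834
G01 X58.636 Y22.502
G01 X56.770 Y39.455
M5
G0 X31.078 Y76.640
M3 S545
G01 X44.595 Y76.640 F2298
G01 X44.595 Y8.142
G01 X31.078 Y8.142
G01 X31.078 Y76.640
M5
G0 X33.869 Y108.630
M3 S545
G01 X46.763 Y108.630 F2298
G01 X46.763 Y85.329
G01 X33.869 Y85.329
G01 X33.869 Y108.630
M5
G0 X0.000 Y0.000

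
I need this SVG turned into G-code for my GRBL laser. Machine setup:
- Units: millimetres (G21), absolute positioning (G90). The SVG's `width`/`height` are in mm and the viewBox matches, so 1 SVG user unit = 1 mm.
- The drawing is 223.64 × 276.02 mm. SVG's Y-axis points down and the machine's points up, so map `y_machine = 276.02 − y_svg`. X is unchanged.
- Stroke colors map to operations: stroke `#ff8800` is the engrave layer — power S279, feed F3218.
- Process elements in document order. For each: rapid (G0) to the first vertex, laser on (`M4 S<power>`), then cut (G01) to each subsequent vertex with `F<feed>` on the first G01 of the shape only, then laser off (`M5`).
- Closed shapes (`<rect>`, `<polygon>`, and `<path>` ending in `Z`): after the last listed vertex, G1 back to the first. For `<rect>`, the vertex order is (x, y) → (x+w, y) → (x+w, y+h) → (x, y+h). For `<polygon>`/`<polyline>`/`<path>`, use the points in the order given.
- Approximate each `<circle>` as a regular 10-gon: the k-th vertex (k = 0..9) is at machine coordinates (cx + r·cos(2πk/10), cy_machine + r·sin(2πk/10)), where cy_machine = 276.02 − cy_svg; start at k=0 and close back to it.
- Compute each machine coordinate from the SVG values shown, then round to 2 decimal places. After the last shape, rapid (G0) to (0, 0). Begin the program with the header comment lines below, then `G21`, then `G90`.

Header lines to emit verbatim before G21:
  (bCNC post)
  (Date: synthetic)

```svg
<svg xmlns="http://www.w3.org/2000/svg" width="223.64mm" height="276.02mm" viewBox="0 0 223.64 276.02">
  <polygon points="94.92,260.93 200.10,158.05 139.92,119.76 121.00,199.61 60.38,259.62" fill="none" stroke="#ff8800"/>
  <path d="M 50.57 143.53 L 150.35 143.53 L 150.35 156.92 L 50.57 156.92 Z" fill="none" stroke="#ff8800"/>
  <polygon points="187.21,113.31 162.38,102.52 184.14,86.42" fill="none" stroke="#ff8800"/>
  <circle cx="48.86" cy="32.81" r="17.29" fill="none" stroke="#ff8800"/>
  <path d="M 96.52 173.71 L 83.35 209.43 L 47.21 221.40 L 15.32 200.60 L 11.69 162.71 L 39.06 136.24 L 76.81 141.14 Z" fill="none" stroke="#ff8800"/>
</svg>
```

(bCNC post)
(Date: synthetic)
G21
G90
G0 X94.92 Y15.09
M4 S279
G01 X200.10 Y117.97 F3218
G01 X139.92 Y156.26
G01 X121.00 Y76.41
G01 X60.38 Y16.40
G01 X94.92 Y15.09
M5
G0 X50.57 Y132.49
M4 S279
G01 X150.35 Y132.49 F3218
G01 X150.35 Y119.10
G01 X50.57 Y119.10
G01 X50.57 Y132.49
M5
G0 X187.21 Y162.71
M4 S279
G01 X162.38 Y173.50 F3218
G01 X184.14 Y189.60
G01 X187.21 Y162.71
M5
G0 X66.15 Y243.21
M4 S279
G01 X62.85 Y253.37 F3218
G01 X54.20 Y259.65
G01 X43.52 Y259.65
G01 X34.87 Y253.37
G01 X31.57 Y243.21
G01 X34.87 Y233.05
G01 X43.52 Y226.77
G01 X54.20 Y226.77
G01 X62.85 Y233.05
G01 X66.15 Y243.21
M5
G0 X96.52 Y102.31
M4 S279
G01 X83.35 Y66.59 F3218
G01 X47.21 Y54.62
G01 X15.32 Y75.42
G01 X11.69 Y113.31
G01 X39.06 Y139.78
G01 X76.81 Y134.88
G01 X96.52 Y102.31
M5
G0 X0.00 Y0.00

viewBox `0 0 223.64 276.02` with mm width/height → 1 unit = 1 mm. Flip: y_m = 276.02 − y_svg.

**Shape 1** — `<polygon>` closed polygon, stroke `#ff8800` → engrave (S279, F3218). Machine vertices: (94.92,15.09) → (200.10,117.97) → (139.92,156.26) → (121.00,76.41) → (60.38,16.40) → (94.92,15.09). Closed: final G1 returns to the first vertex.

**Shape 2** — `<path>` rectangle, stroke `#ff8800` → engrave (S279, F3218). Machine vertices: (50.57,132.49) → (150.35,132.49) → (150.35,119.10) → (50.57,119.10) → (50.57,132.49). Closed: final G1 returns to the first vertex.

**Shape 3** — `<polygon>` regular polygon, stroke `#ff8800` → engrave (S279, F3218). Machine vertices: (187.21,162.71) → (162.38,173.50) → (184.14,189.60) → (187.21,162.71). Closed: final G1 returns to the first vertex.

**Shape 4** — `<circle>` circle, stroke `#ff8800` → engrave (S279, F3218). Machine vertices: (66.15,243.21) → (62.85,253.37) → (54.20,259.65) → (43.52,259.65) → (34.87,253.37) → (31.57,243.21) → (34.87,233.05) → (43.52,226.77) → (54.20,226.77) → (62.85,233.05) → (66.15,243.21). Closed: final G1 returns to the first vertex.

**Shape 5** — `<path>` regular polygon, stroke `#ff8800` → engrave (S279, F3218). Machine vertices: (96.52,102.31) → (83.35,66.59) → (47.21,54.62) → (15.32,75.42) → (11.69,113.31) → (39.06,139.78) → (76.81,134.88) → (96.52,102.31). Closed: final G1 returns to the first vertex.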